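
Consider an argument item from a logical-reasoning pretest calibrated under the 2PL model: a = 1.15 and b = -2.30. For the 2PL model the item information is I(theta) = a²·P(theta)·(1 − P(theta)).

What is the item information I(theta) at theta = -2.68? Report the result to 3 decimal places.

0.315

P = 1/(1+e^{0.4370}) = 0.3925
P(1−P) = 0.3925 × 0.6075 = 0.2384
I = a² × P(1−P) = 1.15² × 0.2384 = 0.31533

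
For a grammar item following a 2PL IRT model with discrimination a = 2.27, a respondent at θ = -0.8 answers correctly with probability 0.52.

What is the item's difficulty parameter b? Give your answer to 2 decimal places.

P(θ) = 1 / (1 + exp(−a(θ − b)))
logit(0.52) = ln(0.52/0.48) = 0.0800
b = θ − logit/(a) = -0.8 − 0.0800/2.2700 = -0.8353

-0.84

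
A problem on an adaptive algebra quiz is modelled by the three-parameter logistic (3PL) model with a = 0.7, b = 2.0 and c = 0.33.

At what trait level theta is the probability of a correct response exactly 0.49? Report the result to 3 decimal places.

0.344

P(theta) = c + (1 − c) · 1 / (1 + exp(−a(theta − b)))
Remove guessing floor: (0.49 − 0.33)/(1 − 0.33) = 0.2388
logit = ln(0.2388/0.7612) = -1.1592
theta = b + logit/(a) = 2.0 + (-1.1592)/0.7000 = 0.3439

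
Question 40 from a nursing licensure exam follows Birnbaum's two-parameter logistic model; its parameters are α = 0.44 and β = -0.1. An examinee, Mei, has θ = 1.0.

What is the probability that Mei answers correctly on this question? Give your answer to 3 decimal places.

P(θ) = 1 / (1 + exp(−α(θ − β)))
Exponent: 0.44 × (1.0 − (-0.1)) = 0.4840
1/(1 + e^{-0.4840}) = 0.6187

0.619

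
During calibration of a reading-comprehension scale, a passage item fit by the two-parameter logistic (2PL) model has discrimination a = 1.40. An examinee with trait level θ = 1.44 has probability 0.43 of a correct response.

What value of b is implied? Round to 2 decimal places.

P(θ) = 1 / (1 + exp(−a(θ − b)))
logit(0.43) = ln(0.43/0.57) = -0.2819
b = θ − logit/(a) = 1.44 − (-0.2819)/1.4000 = 1.6413

1.64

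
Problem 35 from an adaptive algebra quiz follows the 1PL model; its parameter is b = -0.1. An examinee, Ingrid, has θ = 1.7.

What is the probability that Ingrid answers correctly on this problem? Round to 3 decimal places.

0.858

P(θ) = 1 / (1 + exp(−(θ − b)))
Exponent: (1.7 − (-0.1)) = 1.8000
1/(1 + e^{-1.8000}) = 0.8581
P = 0.8581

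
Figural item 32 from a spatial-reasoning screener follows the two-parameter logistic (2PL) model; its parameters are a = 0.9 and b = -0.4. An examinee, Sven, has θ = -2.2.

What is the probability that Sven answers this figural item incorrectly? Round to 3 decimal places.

0.835

P(θ) = 1 / (1 + exp(−a(θ − b)))
Exponent: 0.9 × (-2.2 − (-0.4)) = -1.6200
1/(1 + e^{1.6200}) = 0.1652
P(incorrect) = 1 − 0.1652 = 0.8348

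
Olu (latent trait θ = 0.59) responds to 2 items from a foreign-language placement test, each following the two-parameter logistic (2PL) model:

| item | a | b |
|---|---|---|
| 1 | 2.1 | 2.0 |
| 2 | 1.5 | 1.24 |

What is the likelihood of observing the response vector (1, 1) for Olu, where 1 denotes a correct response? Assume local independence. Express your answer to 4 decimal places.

0.0135

P(θ) = 1 / (1 + exp(−a(θ − b)))
P_1 = 1/(1+e^{2.9610}) = 0.0492
P_2 = 1/(1+e^{0.9750}) = 0.2739
L = P_1 × P_2 = 0.0492 × 0.2739 = 0.01348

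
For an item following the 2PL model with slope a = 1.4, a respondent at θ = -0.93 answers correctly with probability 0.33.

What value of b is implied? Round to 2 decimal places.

P(θ) = 1 / (1 + exp(−a(θ − b)))
logit(0.33) = ln(0.33/0.67) = -0.7082
b = θ − logit/(a) = -0.93 − (-0.7082)/1.4000 = -0.4242

-0.42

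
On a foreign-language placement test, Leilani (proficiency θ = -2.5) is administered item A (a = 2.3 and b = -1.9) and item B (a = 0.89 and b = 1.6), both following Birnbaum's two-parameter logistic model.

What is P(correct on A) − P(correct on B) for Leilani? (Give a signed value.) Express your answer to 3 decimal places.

0.176

P(θ) = 1 / (1 + exp(−a(θ − b)))
P_A = 0.2010
P_B = 0.0254
P_A − P_B = 0.1757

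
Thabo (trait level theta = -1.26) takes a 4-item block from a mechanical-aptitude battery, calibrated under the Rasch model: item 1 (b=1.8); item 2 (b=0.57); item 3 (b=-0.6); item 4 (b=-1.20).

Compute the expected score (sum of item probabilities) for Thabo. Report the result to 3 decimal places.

P(theta) = 1 / (1 + exp(−(theta − b)))
P_1 = 1/(1+e^{3.0600}) = 0.0448
P_2 = 1/(1+e^{1.8300}) = 0.1382
P_3 = 1/(1+e^{0.6600}) = 0.3407
P_4 = 1/(1+e^{0.0600}) = 0.4850
E[score] = 0.0448 + 0.1382 + 0.3407 + 0.4850 = 1.0088

1.009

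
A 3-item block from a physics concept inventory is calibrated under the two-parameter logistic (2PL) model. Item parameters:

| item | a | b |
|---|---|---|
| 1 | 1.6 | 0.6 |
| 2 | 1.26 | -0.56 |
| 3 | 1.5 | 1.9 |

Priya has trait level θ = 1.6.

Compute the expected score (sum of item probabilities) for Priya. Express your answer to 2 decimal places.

2.16

P(θ) = 1 / (1 + exp(−a(θ − b)))
P_1 = 1/(1+e^{-1.6000}) = 0.8320
P_2 = 1/(1+e^{-2.7216}) = 0.9383
P_3 = 1/(1+e^{0.4500}) = 0.3894
E[score] = 0.8320 + 0.9383 + 0.3894 = 2.1597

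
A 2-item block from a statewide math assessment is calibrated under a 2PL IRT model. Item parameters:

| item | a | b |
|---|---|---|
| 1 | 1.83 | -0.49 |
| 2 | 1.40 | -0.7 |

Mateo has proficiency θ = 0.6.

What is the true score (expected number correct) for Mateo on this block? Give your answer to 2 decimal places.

1.74

P(θ) = 1 / (1 + exp(−a(θ − b)))
P_1 = 1/(1+e^{-1.9947}) = 0.8802
P_2 = 1/(1+e^{-1.8200}) = 0.8606
E[score] = 0.8802 + 0.8606 = 1.7408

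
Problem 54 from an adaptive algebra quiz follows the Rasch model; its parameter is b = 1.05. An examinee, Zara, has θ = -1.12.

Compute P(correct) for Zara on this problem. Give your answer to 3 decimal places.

P(θ) = 1 / (1 + exp(−(θ − b)))
Exponent: (-1.12 − 1.05) = -2.1700
1/(1 + e^{2.1700}) = 0.1025
P = 0.1025

0.102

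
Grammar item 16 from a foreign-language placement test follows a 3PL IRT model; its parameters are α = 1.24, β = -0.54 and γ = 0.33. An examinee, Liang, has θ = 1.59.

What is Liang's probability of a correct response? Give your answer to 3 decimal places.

P(θ) = γ + (1 − γ) · 1 / (1 + exp(−α(θ − β)))
Exponent: 1.24 × (1.59 − (-0.54)) = 2.6412
1/(1 + e^{-2.6412}) = 0.9335
P = 0.33 + 0.67 × 0.9335 = 0.9554

0.955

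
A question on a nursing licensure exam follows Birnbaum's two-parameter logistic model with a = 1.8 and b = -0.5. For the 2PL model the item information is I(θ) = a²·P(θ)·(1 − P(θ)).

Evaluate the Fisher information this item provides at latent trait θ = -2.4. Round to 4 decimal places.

P = 1/(1+e^{3.4200}) = 0.0317
P(1−P) = 0.0317 × 0.9683 = 0.0307
I = a² × P(1−P) = 1.8² × 0.0307 = 0.09938

0.0994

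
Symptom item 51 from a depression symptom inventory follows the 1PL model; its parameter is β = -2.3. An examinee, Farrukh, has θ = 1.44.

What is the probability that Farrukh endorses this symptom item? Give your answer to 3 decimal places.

0.977

P(θ) = 1 / (1 + exp(−(θ − β)))
Exponent: (1.44 − (-2.3)) = 3.7400
1/(1 + e^{-3.7400}) = 0.9768
P = 0.9768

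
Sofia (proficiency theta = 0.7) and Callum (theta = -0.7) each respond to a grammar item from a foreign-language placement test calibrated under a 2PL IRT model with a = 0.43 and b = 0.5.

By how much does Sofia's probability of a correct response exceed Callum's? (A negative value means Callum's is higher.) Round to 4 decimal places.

0.1477

P(theta) = 1 / (1 + exp(−a(theta − b)))
P(Sofia) = 0.5215  [exponent 0.0860]
P(Callum) = 0.3738  [exponent -0.5160]
Difference = 0.5215 − 0.3738 = 0.1477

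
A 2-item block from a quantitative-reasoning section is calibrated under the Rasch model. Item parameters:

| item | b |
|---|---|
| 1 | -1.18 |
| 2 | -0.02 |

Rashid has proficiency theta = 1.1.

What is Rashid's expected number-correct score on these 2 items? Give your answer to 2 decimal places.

P(theta) = 1 / (1 + exp(−(theta − b)))
P_1 = 1/(1+e^{-2.2800}) = 0.9072
P_2 = 1/(1+e^{-1.1200}) = 0.7540
E[score] = 0.9072 + 0.7540 = 1.6612

1.66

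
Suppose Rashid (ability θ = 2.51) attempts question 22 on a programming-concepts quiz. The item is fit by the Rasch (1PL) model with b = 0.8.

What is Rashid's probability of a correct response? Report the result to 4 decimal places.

P(θ) = 1 / (1 + exp(−(θ − b)))
Exponent: (2.51 − 0.8) = 1.7100
1/(1 + e^{-1.7100}) = 0.8468
P = 0.8468

0.8468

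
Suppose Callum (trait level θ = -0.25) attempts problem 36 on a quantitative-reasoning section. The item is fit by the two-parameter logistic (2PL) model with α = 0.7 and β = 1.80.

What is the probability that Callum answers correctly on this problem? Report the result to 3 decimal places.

P(θ) = 1 / (1 + exp(−α(θ − β)))
Exponent: 0.7 × (-0.25 − 1.80) = -1.4350
1/(1 + e^{1.4350}) = 0.1923

0.192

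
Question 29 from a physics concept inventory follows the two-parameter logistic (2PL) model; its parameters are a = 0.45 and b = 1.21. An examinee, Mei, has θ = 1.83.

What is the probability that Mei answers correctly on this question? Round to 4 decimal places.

0.5693

P(θ) = 1 / (1 + exp(−a(θ − b)))
Exponent: 0.45 × (1.83 − 1.21) = 0.2790
1/(1 + e^{-0.2790}) = 0.5693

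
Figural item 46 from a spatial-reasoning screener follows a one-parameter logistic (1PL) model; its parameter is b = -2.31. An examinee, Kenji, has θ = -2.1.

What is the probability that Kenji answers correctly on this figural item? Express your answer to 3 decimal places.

P(θ) = 1 / (1 + exp(−(θ − b)))
Exponent: (-2.1 − (-2.31)) = 0.2100
1/(1 + e^{-0.2100}) = 0.5523
P = 0.5523

0.552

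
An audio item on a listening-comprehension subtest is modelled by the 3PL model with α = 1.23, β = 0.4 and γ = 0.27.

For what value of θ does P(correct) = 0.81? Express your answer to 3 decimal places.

P(θ) = γ + (1 − γ) · 1 / (1 + exp(−α(θ − β)))
Remove guessing floor: (0.81 − 0.27)/(1 − 0.27) = 0.7397
logit = ln(0.7397/0.2603) = 1.0445
θ = β + logit/(α) = 0.4 + 1.0445/1.2300 = 1.2492

1.249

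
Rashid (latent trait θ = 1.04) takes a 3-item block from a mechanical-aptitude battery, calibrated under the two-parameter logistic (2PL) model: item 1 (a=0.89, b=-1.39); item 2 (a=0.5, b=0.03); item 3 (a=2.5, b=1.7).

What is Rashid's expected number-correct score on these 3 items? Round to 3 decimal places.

1.682

P(θ) = 1 / (1 + exp(−a(θ − b)))
P_1 = 1/(1+e^{-2.1627}) = 0.8968
P_2 = 1/(1+e^{-0.5050}) = 0.6236
P_3 = 1/(1+e^{1.6500}) = 0.1611
E[score] = 0.8968 + 0.6236 + 0.1611 = 1.6816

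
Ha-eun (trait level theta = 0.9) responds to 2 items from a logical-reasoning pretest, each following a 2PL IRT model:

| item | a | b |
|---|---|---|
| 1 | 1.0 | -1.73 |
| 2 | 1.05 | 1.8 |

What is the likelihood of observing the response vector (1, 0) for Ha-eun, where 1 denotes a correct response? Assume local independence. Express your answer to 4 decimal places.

P(theta) = 1 / (1 + exp(−a(theta − b)))
P_1 = 1/(1+e^{-2.6300}) = 0.9328
P_2 = 1/(1+e^{0.9450}) = 0.2799
L = P_1 × (1−P_2) = 0.9328 × 0.7201 = 0.67169

0.6717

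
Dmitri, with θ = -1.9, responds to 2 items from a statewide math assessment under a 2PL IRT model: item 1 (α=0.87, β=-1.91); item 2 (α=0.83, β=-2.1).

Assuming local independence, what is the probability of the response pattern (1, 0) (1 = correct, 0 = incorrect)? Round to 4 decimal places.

0.2303

P(θ) = 1 / (1 + exp(−α(θ − β)))
P_1 = 1/(1+e^{-0.0087}) = 0.5022
P_2 = 1/(1+e^{-0.1660}) = 0.5414
L = P_1 × (1−P_2) = 0.5022 × 0.4586 = 0.23029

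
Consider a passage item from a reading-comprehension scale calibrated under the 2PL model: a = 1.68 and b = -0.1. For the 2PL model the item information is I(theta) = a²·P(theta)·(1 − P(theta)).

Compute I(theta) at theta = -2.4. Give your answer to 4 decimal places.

P = 1/(1+e^{3.8640}) = 0.0206
P(1−P) = 0.0206 × 0.9794 = 0.0201
I = a² × P(1−P) = 1.68² × 0.0201 = 0.05682

0.0568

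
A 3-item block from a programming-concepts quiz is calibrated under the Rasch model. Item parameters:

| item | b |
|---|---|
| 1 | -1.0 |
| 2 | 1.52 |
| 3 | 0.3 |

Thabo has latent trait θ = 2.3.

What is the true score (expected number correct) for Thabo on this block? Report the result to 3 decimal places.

P(θ) = 1 / (1 + exp(−(θ − b)))
P_1 = 1/(1+e^{-3.3000}) = 0.9644
P_2 = 1/(1+e^{-0.7800}) = 0.6857
P_3 = 1/(1+e^{-2.0000}) = 0.8808
E[score] = 0.9644 + 0.6857 + 0.8808 = 2.5309

2.531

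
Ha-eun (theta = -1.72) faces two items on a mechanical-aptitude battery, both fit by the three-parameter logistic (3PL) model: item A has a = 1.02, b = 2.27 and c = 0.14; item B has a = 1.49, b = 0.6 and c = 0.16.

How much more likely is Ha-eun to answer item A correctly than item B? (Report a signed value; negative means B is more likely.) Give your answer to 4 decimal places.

-0.0312

P(theta) = c + (1 − c) · 1 / (1 + exp(−a(theta − b)))
P_A = 0.1544
P_B = 0.1857
P_A − P_B = -0.0312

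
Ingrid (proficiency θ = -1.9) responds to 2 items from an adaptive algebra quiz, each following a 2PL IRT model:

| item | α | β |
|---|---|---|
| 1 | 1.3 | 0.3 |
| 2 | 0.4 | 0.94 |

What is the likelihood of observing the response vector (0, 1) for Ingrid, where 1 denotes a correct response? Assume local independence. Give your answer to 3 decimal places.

0.230

P(θ) = 1 / (1 + exp(−α(θ − β)))
P_1 = 1/(1+e^{2.8600}) = 0.0542
P_2 = 1/(1+e^{1.1360}) = 0.2431
L = (1−P_1) × P_2 = 0.9458 × 0.2431 = 0.22989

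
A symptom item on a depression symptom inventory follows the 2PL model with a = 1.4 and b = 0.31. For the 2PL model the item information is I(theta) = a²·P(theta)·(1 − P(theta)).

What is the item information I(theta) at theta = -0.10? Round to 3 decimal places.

0.452

P = 1/(1+e^{0.5740}) = 0.3603
P(1−P) = 0.3603 × 0.6397 = 0.2305
I = a² × P(1−P) = 1.4² × 0.2305 = 0.45176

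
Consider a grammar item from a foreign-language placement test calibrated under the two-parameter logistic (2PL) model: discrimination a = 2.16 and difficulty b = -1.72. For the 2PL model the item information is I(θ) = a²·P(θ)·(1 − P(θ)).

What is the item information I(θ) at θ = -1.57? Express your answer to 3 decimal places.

1.136

P = 1/(1+e^{-0.3240}) = 0.5803
P(1−P) = 0.5803 × 0.4197 = 0.2436
I = a² × P(1−P) = 2.16² × 0.2436 = 1.13632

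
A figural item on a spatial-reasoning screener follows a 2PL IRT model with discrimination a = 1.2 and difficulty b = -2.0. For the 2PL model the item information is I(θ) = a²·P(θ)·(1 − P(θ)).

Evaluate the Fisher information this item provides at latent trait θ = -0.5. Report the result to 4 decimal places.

0.1753

P = 1/(1+e^{-1.8000}) = 0.8581
P(1−P) = 0.8581 × 0.1419 = 0.1217
I = a² × P(1−P) = 1.2² × 0.1217 = 0.17529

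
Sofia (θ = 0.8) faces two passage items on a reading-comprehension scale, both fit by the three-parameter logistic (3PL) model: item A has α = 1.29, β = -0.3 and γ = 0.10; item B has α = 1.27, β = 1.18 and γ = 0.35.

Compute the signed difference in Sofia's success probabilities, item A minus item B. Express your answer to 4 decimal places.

0.2266

P(θ) = γ + (1 − γ) · 1 / (1 + exp(−α(θ − β)))
P_A = 0.8247
P_B = 0.5981
P_A − P_B = 0.2266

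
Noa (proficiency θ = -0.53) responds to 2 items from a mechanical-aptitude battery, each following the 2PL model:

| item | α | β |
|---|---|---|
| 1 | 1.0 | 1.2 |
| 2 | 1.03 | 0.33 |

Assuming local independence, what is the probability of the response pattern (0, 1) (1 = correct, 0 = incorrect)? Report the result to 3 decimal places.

P(θ) = 1 / (1 + exp(−α(θ − β)))
P_1 = 1/(1+e^{1.7300}) = 0.1506
P_2 = 1/(1+e^{0.8858}) = 0.2920
L = (1−P_1) × P_2 = 0.8494 × 0.2920 = 0.24801

0.248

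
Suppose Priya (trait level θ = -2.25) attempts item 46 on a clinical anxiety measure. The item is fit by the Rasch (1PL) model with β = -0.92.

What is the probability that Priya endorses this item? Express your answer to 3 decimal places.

0.209

P(θ) = 1 / (1 + exp(−(θ − β)))
Exponent: (-2.25 − (-0.92)) = -1.3300
1/(1 + e^{1.3300}) = 0.2092
P = 0.2092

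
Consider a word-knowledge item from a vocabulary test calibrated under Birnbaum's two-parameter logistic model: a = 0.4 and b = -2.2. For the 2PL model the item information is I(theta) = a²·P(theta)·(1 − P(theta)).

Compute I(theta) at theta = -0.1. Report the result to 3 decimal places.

0.034

P = 1/(1+e^{-0.8400}) = 0.6985
P(1−P) = 0.6985 × 0.3015 = 0.2106
I = a² × P(1−P) = 0.4² × 0.2106 = 0.03370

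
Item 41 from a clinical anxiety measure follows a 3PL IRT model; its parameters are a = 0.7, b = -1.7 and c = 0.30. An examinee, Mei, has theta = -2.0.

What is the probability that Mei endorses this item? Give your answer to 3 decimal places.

P(theta) = c + (1 − c) · 1 / (1 + exp(−a(theta − b)))
Exponent: 0.7 × (-2.0 − (-1.7)) = -0.2100
1/(1 + e^{0.2100}) = 0.4477
P = 0.30 + 0.70 × 0.4477 = 0.6134

0.613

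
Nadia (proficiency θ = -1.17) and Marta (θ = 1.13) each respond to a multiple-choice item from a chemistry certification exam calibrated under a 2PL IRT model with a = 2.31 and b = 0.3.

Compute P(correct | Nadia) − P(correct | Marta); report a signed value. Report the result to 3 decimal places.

-0.839

P(θ) = 1 / (1 + exp(−a(θ − b)))
P(Nadia) = 0.0324  [exponent -3.3957]
P(Marta) = 0.8718  [exponent 1.9173]
Difference = 0.0324 − 0.8718 = -0.8394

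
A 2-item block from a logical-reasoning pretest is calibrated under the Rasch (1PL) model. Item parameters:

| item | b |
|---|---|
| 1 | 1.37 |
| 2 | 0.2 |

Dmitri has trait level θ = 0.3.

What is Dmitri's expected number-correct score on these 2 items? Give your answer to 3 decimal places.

0.780

P(θ) = 1 / (1 + exp(−(θ − b)))
P_1 = 1/(1+e^{1.0700}) = 0.2554
P_2 = 1/(1+e^{-0.1000}) = 0.5250
E[score] = 0.2554 + 0.5250 = 0.7804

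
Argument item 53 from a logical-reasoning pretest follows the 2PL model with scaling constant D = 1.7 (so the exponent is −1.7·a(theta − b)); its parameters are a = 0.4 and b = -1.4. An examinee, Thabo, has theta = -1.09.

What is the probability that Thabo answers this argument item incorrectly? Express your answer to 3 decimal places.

P(theta) = 1 / (1 + exp(−D·a(theta − b)))
Exponent: 1.7 × 0.4 × (-1.09 − (-1.4)) = 0.2108
1/(1 + e^{-0.2108}) = 0.5525
P = 0.5525
P(incorrect) = 1 − 0.5525 = 0.4475

0.447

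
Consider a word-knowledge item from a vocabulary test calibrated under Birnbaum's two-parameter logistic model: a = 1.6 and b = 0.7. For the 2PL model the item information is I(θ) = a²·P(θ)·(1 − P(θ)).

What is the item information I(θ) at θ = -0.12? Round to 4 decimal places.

0.4279

P = 1/(1+e^{1.3120}) = 0.2122
P(1−P) = 0.2122 × 0.7878 = 0.1671
I = a² × P(1−P) = 1.6² × 0.1671 = 0.42789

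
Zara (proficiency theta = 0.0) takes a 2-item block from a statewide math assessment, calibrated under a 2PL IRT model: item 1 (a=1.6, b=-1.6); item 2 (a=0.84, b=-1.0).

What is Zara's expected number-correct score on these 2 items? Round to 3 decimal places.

P(theta) = 1 / (1 + exp(−a(theta − b)))
P_1 = 1/(1+e^{-2.5600}) = 0.9282
P_2 = 1/(1+e^{-0.8400}) = 0.6985
E[score] = 0.9282 + 0.6985 = 1.6267

1.627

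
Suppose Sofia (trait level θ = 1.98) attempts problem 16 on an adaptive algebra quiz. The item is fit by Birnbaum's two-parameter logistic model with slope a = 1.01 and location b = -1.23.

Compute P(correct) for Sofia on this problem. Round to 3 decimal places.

0.962

P(θ) = 1 / (1 + exp(−a(θ − b)))
Exponent: 1.01 × (1.98 − (-1.23)) = 3.2421
1/(1 + e^{-3.2421}) = 0.9624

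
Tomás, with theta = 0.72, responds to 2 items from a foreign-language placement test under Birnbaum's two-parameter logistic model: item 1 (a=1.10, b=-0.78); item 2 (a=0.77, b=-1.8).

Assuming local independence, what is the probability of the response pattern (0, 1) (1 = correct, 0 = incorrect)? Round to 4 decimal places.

0.1409

P(theta) = 1 / (1 + exp(−a(theta − b)))
P_1 = 1/(1+e^{-1.6500}) = 0.8389
P_2 = 1/(1+e^{-1.9404}) = 0.8744
L = (1−P_1) × P_2 = 0.1611 × 0.8744 = 0.14087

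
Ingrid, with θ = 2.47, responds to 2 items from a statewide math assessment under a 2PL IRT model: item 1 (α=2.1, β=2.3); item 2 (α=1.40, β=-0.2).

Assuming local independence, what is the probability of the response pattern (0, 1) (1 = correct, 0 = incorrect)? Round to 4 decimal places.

0.4021

P(θ) = 1 / (1 + exp(−α(θ − β)))
P_1 = 1/(1+e^{-0.3570}) = 0.5883
P_2 = 1/(1+e^{-3.7380}) = 0.9768
L = (1−P_1) × P_2 = 0.4117 × 0.9768 = 0.40211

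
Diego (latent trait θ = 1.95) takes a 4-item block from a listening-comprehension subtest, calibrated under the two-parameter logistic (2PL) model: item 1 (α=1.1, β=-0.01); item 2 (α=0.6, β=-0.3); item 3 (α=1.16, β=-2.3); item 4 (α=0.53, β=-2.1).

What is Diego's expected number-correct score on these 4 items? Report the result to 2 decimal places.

P(θ) = 1 / (1 + exp(−α(θ − β)))
P_1 = 1/(1+e^{-2.1560}) = 0.8962
P_2 = 1/(1+e^{-1.3500}) = 0.7941
P_3 = 1/(1+e^{-4.9300}) = 0.9928
P_4 = 1/(1+e^{-2.1465}) = 0.8953
E[score] = 0.8962 + 0.7941 + 0.9928 + 0.8953 = 3.5785

3.58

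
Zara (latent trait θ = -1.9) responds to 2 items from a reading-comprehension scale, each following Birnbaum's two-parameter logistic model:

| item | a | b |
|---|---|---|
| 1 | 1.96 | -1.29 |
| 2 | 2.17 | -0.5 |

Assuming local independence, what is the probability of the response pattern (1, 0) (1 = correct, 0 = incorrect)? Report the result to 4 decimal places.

P(θ) = 1 / (1 + exp(−a(θ − b)))
P_1 = 1/(1+e^{1.1956}) = 0.2323
P_2 = 1/(1+e^{3.0380}) = 0.0457
L = P_1 × (1−P_2) = 0.2323 × 0.9543 = 0.22164

0.2216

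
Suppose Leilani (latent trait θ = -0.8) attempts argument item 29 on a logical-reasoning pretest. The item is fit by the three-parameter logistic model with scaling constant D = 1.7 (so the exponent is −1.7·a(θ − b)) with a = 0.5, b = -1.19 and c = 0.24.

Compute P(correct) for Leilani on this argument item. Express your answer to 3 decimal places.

0.682

P(θ) = c + (1 − c) · 1 / (1 + exp(−D·a(θ − b)))
Exponent: 1.7 × 0.5 × (-0.8 − (-1.19)) = 0.3315
1/(1 + e^{-0.3315}) = 0.5821
P = 0.24 + 0.76 × 0.5821 = 0.6824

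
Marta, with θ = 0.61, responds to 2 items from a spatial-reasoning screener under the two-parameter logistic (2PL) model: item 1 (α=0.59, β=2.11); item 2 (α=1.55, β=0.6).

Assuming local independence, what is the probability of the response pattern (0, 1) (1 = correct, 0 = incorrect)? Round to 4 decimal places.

0.3567

P(θ) = 1 / (1 + exp(−α(θ − β)))
P_1 = 1/(1+e^{0.8850}) = 0.2921
P_2 = 1/(1+e^{-0.0155}) = 0.5039
L = (1−P_1) × P_2 = 0.7079 × 0.5039 = 0.35667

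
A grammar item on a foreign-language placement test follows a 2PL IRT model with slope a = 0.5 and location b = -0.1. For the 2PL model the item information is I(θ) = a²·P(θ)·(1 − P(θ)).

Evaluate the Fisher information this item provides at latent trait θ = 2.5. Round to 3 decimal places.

P = 1/(1+e^{-1.3000}) = 0.7858
P(1−P) = 0.7858 × 0.2142 = 0.1683
I = a² × P(1−P) = 0.5² × 0.1683 = 0.04207

0.042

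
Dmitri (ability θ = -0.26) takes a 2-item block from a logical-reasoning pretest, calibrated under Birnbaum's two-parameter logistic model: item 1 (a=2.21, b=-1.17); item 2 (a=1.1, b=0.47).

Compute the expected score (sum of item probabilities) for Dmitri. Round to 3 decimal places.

1.191

P(θ) = 1 / (1 + exp(−a(θ − b)))
P_1 = 1/(1+e^{-2.0111}) = 0.8820
P_2 = 1/(1+e^{0.8030}) = 0.3094
E[score] = 0.8820 + 0.3094 = 1.1913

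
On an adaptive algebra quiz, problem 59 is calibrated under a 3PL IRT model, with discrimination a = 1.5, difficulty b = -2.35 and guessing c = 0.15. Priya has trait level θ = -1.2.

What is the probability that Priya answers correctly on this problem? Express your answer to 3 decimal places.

P(θ) = c + (1 − c) · 1 / (1 + exp(−a(θ − b)))
Exponent: 1.5 × (-1.2 − (-2.35)) = 1.7250
1/(1 + e^{-1.7250}) = 0.8488
P = 0.15 + 0.85 × 0.8488 = 0.8715

0.871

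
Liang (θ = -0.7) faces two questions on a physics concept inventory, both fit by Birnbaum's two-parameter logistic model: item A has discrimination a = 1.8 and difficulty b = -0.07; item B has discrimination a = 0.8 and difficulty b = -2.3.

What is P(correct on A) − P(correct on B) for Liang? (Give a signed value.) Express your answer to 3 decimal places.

P(θ) = 1 / (1 + exp(−a(θ − b)))
P_A = 0.2434
P_B = 0.7824
P_A − P_B = -0.5390

-0.539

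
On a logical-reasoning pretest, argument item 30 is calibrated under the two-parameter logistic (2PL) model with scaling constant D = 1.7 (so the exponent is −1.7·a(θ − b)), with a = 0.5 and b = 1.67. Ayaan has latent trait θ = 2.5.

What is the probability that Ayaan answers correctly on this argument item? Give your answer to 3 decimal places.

0.669

P(θ) = 1 / (1 + exp(−D·a(θ − b)))
Exponent: 1.7 × 0.5 × (2.5 − 1.67) = 0.7055
1/(1 + e^{-0.7055}) = 0.6694
P = 0.6694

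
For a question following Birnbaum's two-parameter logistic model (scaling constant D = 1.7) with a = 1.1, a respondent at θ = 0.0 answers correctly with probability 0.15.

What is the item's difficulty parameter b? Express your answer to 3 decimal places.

P(θ) = 1 / (1 + exp(−D·a(θ − b)))
logit(0.15) = ln(0.15/0.85) = -1.7346
b = θ − logit/(1.7·a) = 0.0 − (-1.7346)/1.8700 = 0.9276

0.928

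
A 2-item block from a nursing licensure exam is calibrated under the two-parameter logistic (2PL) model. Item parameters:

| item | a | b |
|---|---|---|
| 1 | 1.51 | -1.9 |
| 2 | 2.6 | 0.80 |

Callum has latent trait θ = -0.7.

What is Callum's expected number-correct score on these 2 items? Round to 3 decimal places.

0.879

P(θ) = 1 / (1 + exp(−a(θ − b)))
P_1 = 1/(1+e^{-1.8120}) = 0.8596
P_2 = 1/(1+e^{3.9000}) = 0.0198
E[score] = 0.8596 + 0.0198 = 0.8794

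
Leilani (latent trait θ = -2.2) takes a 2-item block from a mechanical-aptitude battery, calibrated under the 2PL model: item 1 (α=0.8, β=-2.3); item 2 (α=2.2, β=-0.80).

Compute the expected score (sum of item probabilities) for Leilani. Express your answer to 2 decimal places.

P(θ) = 1 / (1 + exp(−α(θ − β)))
P_1 = 1/(1+e^{-0.0800}) = 0.5200
P_2 = 1/(1+e^{3.0800}) = 0.0439
E[score] = 0.5200 + 0.0439 = 0.5639

0.56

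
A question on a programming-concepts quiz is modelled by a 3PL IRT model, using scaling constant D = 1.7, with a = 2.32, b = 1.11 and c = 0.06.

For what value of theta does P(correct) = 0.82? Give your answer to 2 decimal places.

1.48

P(theta) = c + (1 − c) · 1 / (1 + exp(−D·a(theta − b)))
Remove guessing floor: (0.82 − 0.06)/(1 − 0.06) = 0.8085
logit = ln(0.8085/0.1915) = 1.4404
theta = b + logit/(1.7·a) = 1.11 + 1.4404/3.9440 = 1.4752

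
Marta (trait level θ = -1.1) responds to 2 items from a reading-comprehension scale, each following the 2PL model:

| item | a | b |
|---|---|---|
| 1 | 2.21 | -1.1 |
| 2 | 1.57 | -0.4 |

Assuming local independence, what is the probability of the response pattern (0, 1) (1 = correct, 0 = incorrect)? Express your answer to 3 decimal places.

P(θ) = 1 / (1 + exp(−a(θ − b)))
P_1 = 1/(1+e^{0.0000}) = 0.5000
P_2 = 1/(1+e^{1.0990}) = 0.2499
L = (1−P_1) × P_2 = 0.5000 × 0.2499 = 0.12496

0.125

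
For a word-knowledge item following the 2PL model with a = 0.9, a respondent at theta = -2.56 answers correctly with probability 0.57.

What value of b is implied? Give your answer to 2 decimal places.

-2.87

P(theta) = 1 / (1 + exp(−a(theta − b)))
logit(0.57) = ln(0.57/0.43) = 0.2819
b = theta − logit/(a) = -2.56 − 0.2819/0.9000 = -2.8732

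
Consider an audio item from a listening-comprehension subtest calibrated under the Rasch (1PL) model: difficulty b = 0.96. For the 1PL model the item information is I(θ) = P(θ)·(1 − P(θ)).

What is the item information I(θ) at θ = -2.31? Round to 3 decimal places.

0.035

P = 1/(1+e^{3.2700}) = 0.0366
P(1−P) = 0.0366 × 0.9634 = 0.0353
I = P(1−P) = 0.03527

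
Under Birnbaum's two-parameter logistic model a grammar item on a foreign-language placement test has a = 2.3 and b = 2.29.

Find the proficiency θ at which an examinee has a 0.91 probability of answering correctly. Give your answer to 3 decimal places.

P(θ) = 1 / (1 + exp(−a(θ − b)))
logit = ln(0.9100/0.0900) = 2.3136
θ = b + logit/(a) = 2.29 + 2.3136/2.3000 = 3.2959

3.296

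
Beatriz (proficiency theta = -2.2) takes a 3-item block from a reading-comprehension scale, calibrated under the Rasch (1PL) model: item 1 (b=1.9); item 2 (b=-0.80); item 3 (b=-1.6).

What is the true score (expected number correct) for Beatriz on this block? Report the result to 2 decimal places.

0.57

P(theta) = 1 / (1 + exp(−(theta − b)))
P_1 = 1/(1+e^{4.1000}) = 0.0163
P_2 = 1/(1+e^{1.4000}) = 0.1978
P_3 = 1/(1+e^{0.6000}) = 0.3543
E[score] = 0.0163 + 0.1978 + 0.3543 = 0.5685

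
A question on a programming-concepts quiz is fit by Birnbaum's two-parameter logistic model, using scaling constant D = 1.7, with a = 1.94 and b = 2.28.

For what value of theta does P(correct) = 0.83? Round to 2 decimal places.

2.76

P(theta) = 1 / (1 + exp(−D·a(theta − b)))
logit = ln(0.8300/0.1700) = 1.5856
theta = b + logit/(1.7·a) = 2.28 + 1.5856/3.2980 = 2.7608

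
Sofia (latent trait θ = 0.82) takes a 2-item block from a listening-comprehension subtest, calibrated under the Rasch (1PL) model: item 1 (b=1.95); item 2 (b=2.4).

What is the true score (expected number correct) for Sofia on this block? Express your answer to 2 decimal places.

P(θ) = 1 / (1 + exp(−(θ − b)))
P_1 = 1/(1+e^{1.1300}) = 0.2442
P_2 = 1/(1+e^{1.5800}) = 0.1708
E[score] = 0.2442 + 0.1708 = 0.4150

0.41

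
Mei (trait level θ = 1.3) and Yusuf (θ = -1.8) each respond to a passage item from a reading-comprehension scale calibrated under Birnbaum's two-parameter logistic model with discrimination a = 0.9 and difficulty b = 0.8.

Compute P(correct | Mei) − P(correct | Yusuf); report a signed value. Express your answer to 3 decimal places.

0.523

P(θ) = 1 / (1 + exp(−a(θ − b)))
P(Mei) = 0.6106  [exponent 0.4500]
P(Yusuf) = 0.0879  [exponent -2.3400]
Difference = 0.6106 − 0.0879 = 0.5228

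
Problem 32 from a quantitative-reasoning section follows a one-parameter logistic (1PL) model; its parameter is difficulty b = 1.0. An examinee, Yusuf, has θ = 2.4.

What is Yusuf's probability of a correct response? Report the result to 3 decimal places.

0.802

P(θ) = 1 / (1 + exp(−(θ − b)))
Exponent: (2.4 − 1.0) = 1.4000
1/(1 + e^{-1.4000}) = 0.8022
P = 0.8022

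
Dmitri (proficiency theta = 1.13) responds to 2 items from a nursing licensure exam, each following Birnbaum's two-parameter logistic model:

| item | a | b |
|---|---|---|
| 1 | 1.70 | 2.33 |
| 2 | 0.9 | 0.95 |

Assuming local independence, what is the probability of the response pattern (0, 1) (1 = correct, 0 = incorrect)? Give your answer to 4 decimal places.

0.4782

P(theta) = 1 / (1 + exp(−a(theta − b)))
P_1 = 1/(1+e^{2.0400}) = 0.1151
P_2 = 1/(1+e^{-0.1620}) = 0.5404
L = (1−P_1) × P_2 = 0.8849 × 0.5404 = 0.47823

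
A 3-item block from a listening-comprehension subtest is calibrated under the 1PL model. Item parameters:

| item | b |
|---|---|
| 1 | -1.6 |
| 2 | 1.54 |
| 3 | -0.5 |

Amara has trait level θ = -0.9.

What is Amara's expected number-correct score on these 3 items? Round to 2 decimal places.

1.15

P(θ) = 1 / (1 + exp(−(θ − b)))
P_1 = 1/(1+e^{-0.7000}) = 0.6682
P_2 = 1/(1+e^{2.4400}) = 0.0802
P_3 = 1/(1+e^{0.4000}) = 0.4013
E[score] = 0.6682 + 0.0802 + 0.4013 = 1.1497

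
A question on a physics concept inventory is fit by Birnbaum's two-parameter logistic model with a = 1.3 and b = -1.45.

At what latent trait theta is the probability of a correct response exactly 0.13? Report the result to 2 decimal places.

-2.91

P(theta) = 1 / (1 + exp(−a(theta − b)))
logit = ln(0.1300/0.8700) = -1.9010
theta = b + logit/(a) = -1.45 + (-1.9010)/1.3000 = -2.9123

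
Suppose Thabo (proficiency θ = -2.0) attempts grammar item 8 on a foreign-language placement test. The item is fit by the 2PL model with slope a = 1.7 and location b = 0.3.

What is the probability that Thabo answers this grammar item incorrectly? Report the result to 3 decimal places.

0.980

P(θ) = 1 / (1 + exp(−a(θ − b)))
Exponent: 1.7 × (-2.0 − 0.3) = -3.9100
1/(1 + e^{3.9100}) = 0.0196
P(incorrect) = 1 − 0.0196 = 0.9804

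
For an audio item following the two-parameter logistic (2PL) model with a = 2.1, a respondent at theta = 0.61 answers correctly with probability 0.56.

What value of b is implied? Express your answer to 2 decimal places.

0.50

P(theta) = 1 / (1 + exp(−a(theta − b)))
logit(0.56) = ln(0.56/0.44) = 0.2412
b = theta − logit/(a) = 0.61 − 0.2412/2.1000 = 0.4952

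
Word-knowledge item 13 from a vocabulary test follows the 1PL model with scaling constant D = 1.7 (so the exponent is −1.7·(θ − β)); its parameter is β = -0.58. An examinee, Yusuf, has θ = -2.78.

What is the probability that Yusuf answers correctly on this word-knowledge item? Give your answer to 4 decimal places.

0.0232

P(θ) = 1 / (1 + exp(−D·(θ − β)))
Exponent: 1.7 × (-2.78 − (-0.58)) = -3.7400
1/(1 + e^{3.7400}) = 0.0232
P = 0.0232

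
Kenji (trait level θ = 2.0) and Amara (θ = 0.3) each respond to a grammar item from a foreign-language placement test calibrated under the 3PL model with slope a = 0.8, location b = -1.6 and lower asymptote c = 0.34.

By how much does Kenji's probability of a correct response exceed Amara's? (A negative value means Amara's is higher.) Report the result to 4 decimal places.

P(θ) = c + (1 − c) · 1 / (1 + exp(−a(θ − b)))
P(Kenji) = 0.9649  [exponent 2.8800]
P(Amara) = 0.8816  [exponent 1.5200]
Difference = 0.9649 − 0.8816 = 0.0834

0.0834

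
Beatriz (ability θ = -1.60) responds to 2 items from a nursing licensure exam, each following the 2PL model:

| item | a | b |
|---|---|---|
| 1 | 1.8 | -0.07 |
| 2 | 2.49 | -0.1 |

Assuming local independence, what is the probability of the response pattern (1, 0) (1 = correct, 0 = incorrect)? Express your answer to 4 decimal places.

P(θ) = 1 / (1 + exp(−a(θ − b)))
P_1 = 1/(1+e^{2.7540}) = 0.0599
P_2 = 1/(1+e^{3.7350}) = 0.0233
L = P_1 × (1−P_2) = 0.0599 × 0.9767 = 0.05847

0.0585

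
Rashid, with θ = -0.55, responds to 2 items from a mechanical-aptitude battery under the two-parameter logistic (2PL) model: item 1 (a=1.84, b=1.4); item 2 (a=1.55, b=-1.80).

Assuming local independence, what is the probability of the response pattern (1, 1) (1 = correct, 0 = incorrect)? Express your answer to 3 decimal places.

P(θ) = 1 / (1 + exp(−a(θ − b)))
P_1 = 1/(1+e^{3.5880}) = 0.0269
P_2 = 1/(1+e^{-1.9375}) = 0.8741
L = P_1 × P_2 = 0.0269 × 0.8741 = 0.02352

0.024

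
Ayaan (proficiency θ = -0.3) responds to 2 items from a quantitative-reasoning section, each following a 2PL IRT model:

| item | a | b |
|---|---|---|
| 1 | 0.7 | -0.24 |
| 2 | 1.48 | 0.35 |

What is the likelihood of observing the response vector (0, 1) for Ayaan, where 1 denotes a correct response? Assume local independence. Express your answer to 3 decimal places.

P(θ) = 1 / (1 + exp(−a(θ − b)))
P_1 = 1/(1+e^{0.0420}) = 0.4895
P_2 = 1/(1+e^{0.9620}) = 0.2765
L = (1−P_1) × P_2 = 0.5105 × 0.2765 = 0.14114

0.141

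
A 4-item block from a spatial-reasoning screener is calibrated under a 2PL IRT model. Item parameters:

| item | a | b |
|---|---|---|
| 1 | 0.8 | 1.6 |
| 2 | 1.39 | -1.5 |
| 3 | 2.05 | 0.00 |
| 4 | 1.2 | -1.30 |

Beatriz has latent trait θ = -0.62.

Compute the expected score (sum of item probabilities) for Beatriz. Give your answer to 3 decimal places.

1.830

P(θ) = 1 / (1 + exp(−a(θ − b)))
P_1 = 1/(1+e^{1.7760}) = 0.1448
P_2 = 1/(1+e^{-1.2232}) = 0.7726
P_3 = 1/(1+e^{1.2710}) = 0.2191
P_4 = 1/(1+e^{-0.8160}) = 0.6934
E[score] = 0.1448 + 0.7726 + 0.2191 + 0.6934 = 1.8299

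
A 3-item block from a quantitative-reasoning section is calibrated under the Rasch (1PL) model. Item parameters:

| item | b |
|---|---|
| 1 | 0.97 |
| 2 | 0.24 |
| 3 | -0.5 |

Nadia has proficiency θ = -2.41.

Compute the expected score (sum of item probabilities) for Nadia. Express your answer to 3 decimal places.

0.228

P(θ) = 1 / (1 + exp(−(θ − b)))
P_1 = 1/(1+e^{3.3800}) = 0.0329
P_2 = 1/(1+e^{2.6500}) = 0.0660
P_3 = 1/(1+e^{1.9100}) = 0.1290
E[score] = 0.0329 + 0.0660 + 0.1290 = 0.2279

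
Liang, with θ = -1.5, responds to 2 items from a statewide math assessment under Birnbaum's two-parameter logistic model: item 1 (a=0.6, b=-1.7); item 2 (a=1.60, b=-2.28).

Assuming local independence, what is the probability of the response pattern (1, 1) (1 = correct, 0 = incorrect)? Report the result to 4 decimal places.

P(θ) = 1 / (1 + exp(−a(θ − b)))
P_1 = 1/(1+e^{-0.1200}) = 0.5300
P_2 = 1/(1+e^{-1.2480}) = 0.7770
L = P_1 × P_2 = 0.5300 × 0.7770 = 0.41176

0.4118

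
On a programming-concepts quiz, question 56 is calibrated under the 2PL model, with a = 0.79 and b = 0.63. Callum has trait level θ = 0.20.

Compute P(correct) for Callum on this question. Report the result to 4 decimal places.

0.4159

P(θ) = 1 / (1 + exp(−a(θ − b)))
Exponent: 0.79 × (0.20 − 0.63) = -0.3397
1/(1 + e^{0.3397}) = 0.4159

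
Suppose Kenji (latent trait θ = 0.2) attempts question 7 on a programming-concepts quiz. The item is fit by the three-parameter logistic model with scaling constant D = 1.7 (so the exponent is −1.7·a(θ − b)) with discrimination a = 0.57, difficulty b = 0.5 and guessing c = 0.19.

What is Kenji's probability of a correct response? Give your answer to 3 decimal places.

0.537

P(θ) = c + (1 − c) · 1 / (1 + exp(−D·a(θ − b)))
Exponent: 1.7 × 0.57 × (0.2 − 0.5) = -0.2907
1/(1 + e^{0.2907}) = 0.4278
P = 0.19 + 0.81 × 0.4278 = 0.5365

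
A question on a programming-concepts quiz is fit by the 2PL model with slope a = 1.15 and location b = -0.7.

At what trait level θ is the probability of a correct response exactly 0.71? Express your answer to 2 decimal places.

P(θ) = 1 / (1 + exp(−a(θ − b)))
logit = ln(0.7100/0.2900) = 0.8954
θ = b + logit/(a) = -0.7 + 0.8954/1.1500 = 0.0786

0.08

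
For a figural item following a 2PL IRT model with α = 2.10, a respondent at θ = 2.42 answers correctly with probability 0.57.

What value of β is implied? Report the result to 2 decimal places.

2.29

P(θ) = 1 / (1 + exp(−α(θ − β)))
logit(0.57) = ln(0.57/0.43) = 0.2819
β = θ − logit/(α) = 2.42 − 0.2819/2.1000 = 2.2858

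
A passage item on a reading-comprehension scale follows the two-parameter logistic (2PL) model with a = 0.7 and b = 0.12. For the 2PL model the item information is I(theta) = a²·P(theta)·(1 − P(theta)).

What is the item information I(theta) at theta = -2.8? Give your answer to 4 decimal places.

P = 1/(1+e^{2.0440}) = 0.1147
P(1−P) = 0.1147 × 0.8853 = 0.1015
I = a² × P(1−P) = 0.7² × 0.1015 = 0.04974

0.0497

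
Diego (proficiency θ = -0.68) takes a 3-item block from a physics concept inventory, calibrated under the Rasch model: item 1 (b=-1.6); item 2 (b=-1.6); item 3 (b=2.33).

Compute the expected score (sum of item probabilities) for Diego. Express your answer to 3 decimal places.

1.477

P(θ) = 1 / (1 + exp(−(θ − b)))
P_1 = 1/(1+e^{-0.9200}) = 0.7150
P_2 = 1/(1+e^{-0.9200}) = 0.7150
P_3 = 1/(1+e^{3.0100}) = 0.0470
E[score] = 0.7150 + 0.7150 + 0.0470 = 1.4771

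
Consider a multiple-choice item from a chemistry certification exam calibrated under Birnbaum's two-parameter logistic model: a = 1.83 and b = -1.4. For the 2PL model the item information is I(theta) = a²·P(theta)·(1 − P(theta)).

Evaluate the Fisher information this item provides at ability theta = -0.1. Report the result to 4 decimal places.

P = 1/(1+e^{-2.3790}) = 0.9152
P(1−P) = 0.9152 × 0.0848 = 0.0776
I = a² × P(1−P) = 1.83² × 0.0776 = 0.25987

0.2599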